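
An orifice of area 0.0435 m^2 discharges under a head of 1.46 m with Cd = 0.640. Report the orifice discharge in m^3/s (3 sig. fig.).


Approach: apply the orifice equation, Q = Cd*A*sqrt(2*g*h).
Q = 0.640 * 0.0435 * sqrt(2*9.81*1.46) = 0.149 m^3/s
Therefore the orifice discharge = 0.149 m^3/s.


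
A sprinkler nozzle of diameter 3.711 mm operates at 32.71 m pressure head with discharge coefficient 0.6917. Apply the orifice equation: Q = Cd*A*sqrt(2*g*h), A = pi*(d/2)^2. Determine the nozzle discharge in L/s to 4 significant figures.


A = pi*(3.711e-3/2)^2 = 1.08161e-05 m^2
Q = 0.6917 * 1.08161e-05 * sqrt(2*9.81*32.71) * 1000 = 0.1895 L/s
Therefore the nozzle discharge = 0.1895 L/s.


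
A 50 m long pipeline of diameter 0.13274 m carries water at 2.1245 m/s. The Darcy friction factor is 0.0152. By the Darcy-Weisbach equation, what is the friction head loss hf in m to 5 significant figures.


Approach: apply the Darcy-Weisbach equation, hf = f*(L/D)*(v^2/(2g)).
hf = 0.0152 * (50/0.13274) * (2.1245^2 / (2*9.81))
hf = 1.3171 m
Therefore the friction head loss hf = 1.3171 m.


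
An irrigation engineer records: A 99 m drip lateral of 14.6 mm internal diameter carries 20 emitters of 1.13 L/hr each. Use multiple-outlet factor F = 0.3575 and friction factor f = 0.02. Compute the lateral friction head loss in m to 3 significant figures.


Approach: apply Darcy-Weisbach with the multiple-outlet F-factor, Q = n*q/(3600*1000) m^3/s; v = Q/A; hf = F*f*(L/D)*(v^2/(2g)).
Q = 20*1.13/(3600*1000) = 6.2778e-06 m^3/s
A = pi*(14.6e-3/2)^2 = 1.6742e-04 m^2, so v = Q/A = 0.037498 m/s
hf = 0.3575*0.02*(99/0.0146)*(0.037498^2/(2*9.81)) = 0.00347 m
Therefore the lateral friction head loss = 0.00347 m.


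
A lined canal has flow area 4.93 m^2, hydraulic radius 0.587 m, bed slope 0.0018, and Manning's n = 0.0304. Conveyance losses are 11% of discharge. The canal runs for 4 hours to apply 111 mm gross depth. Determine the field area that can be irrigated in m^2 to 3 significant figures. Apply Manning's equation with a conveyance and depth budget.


Approach: apply Manning's equation with a conveyance and depth budget, Q = (1/n)*A*R^(2/3)*S^(1/2); Q_field = Q*(1-loss); Area = Q_field*t/(d/1000).
Step 1 — canal discharge (Manning's equation):
  Q = (1/0.0304) * 4.93 * 0.587^(2/3) * 0.0018^(1/2) = 4.8236 m^3/s
Step 2 — delivered flow: Q_field = 4.8236*(1 - 11/100) = 4.2930 m^3/s
Step 3 — volume delivered: V = 4.2930 * 4*3600 = 61819 m^3
Step 4 — area served: A = V / (depth/1000) = 61819 / 0.111 = 557000 m^2
Therefore the field area that can be irrigated = 557000 m^2.


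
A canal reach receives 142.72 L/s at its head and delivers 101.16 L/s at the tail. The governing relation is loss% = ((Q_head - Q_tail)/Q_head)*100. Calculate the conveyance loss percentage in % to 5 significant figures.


loss = ((142.72 - 101.16)/142.72)*100 = 29.120 %
Therefore the conveyance loss percentage = 29.120 %.


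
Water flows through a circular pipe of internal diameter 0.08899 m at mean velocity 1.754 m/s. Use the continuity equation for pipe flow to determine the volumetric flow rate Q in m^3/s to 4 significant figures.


Approach: apply the continuity equation for pipe flow, Q = A * v with A = pi*(D/2)^2.
A = pi*(0.08899/2)^2 = 0.00621974 m^2
Q = 0.00621974 * 1.754 = 0.01091 m^3/s
Therefore the volumetric flow rate Q = 0.01091 m^3/s.


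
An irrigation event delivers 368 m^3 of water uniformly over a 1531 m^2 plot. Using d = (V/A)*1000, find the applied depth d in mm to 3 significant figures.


d = (368 / 1531) * 1000 = 240 mm
Therefore the applied depth d = 240 mm.


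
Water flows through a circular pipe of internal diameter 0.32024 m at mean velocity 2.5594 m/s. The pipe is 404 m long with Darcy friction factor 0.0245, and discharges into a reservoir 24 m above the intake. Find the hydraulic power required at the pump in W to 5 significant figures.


Approach: apply continuity + Darcy-Weisbach + hydraulic power, Q = A*v; hf = f*(L/D)*(v^2/(2g)); H = static + hf; P = rho*g*Q*H.
Step 1 — flow rate (continuity, Q = A*v):
  A = pi*(0.32024/2)^2 = 0.08054545 m^2
  Q = 0.08054545 * 2.5594 = 0.2061480 m^3/s
Step 2 — friction head loss (Darcy-Weisbach):
  hf = 0.0245 * (404/0.32024) * (2.5594^2 / (2*9.81))
  hf = 10.31928 m
Step 3 — total head: H = 24 + 10.31928 = 34.31928 m
Step 4 — hydraulic power (P = rho*g*Q*H):
  P = 1000 * 9.81 * 0.2061480 * 34.31928 = 69404 W
Therefore the hydraulic power required at the pump = 69404 W.


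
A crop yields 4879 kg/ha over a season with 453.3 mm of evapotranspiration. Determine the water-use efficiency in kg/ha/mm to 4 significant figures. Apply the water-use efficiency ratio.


Approach: apply the water-use efficiency ratio, WUE = yield/ET.
WUE = 4879 / 453.3 = 10.76 kg/ha/mm
Therefore the water-use efficiency = 10.76 kg/ha/mm.


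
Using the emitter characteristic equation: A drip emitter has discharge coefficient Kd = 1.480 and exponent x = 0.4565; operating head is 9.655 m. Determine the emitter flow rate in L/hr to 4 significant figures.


Approach: apply the emitter characteristic equation, q = Kd * h^x.
q = 1.480 * 9.655^0.4565 = 4.167 L/hr
Therefore the emitter flow rate = 4.167 L/hr.


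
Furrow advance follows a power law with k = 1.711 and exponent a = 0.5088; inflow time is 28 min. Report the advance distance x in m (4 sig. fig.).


Approach: apply the power-law advance function, x = k*t^a.
x = 1.711 * 28^0.5088 = 9.323 m
Therefore the advance distance x = 9.323 m.


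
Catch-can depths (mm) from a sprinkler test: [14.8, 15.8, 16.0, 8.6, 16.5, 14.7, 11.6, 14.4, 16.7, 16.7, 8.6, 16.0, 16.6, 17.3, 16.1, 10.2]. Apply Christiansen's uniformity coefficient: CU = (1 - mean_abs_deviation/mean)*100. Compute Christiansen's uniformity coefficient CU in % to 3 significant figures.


mean = 14.412 mm
mean |d_i - mean| = 2.3328 mm
CU = (1 - 2.3328/14.412)*100 = 83.8 %
Therefore Christiansen's uniformity coefficient CU = 83.8 %.


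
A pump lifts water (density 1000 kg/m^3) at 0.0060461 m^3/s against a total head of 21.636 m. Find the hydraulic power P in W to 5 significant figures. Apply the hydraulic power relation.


Approach: apply the hydraulic power relation, P = rho*g*Q*H.
P = 1000 * 9.81 * 0.0060461 * 21.636 = 1283.3 W
Therefore the hydraulic power P = 1283.3 W.


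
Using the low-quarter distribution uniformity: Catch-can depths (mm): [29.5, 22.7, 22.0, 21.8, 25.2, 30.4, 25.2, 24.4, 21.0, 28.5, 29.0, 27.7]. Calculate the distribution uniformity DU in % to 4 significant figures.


Approach: apply the low-quarter distribution uniformity, DU = (mean of lowest quarter of readings / overall mean)*100.
sorted lowest 3 of 12: [21.0, 21.8, 22.0] -> mean = 21.6000 mm
overall mean = 25.6167 mm
DU = (21.6000/25.6167)*100 = 84.32 %
Therefore the distribution uniformity DU = 84.32 %.


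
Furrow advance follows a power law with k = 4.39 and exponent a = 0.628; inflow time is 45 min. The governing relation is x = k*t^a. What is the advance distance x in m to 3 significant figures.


x = 4.39 * 45^0.628 = 47.9 m
Therefore the advance distance x = 47.9 m.


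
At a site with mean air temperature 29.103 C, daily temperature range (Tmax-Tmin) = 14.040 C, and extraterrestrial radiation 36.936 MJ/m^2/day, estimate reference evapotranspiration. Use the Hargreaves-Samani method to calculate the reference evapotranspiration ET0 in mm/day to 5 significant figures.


Approach: apply the Hargreaves-Samani method, ET0 = 0.0023*(Tmean+17.8)*sqrt(Tmax-Tmin)*0.408*Ra.
ET0 = 0.0023*(29.103+17.8)*sqrt(14.040)*0.408*36.936 = 6.0915 mm/day
Therefore the reference evapotranspiration ET0 = 6.0915 mm/day.


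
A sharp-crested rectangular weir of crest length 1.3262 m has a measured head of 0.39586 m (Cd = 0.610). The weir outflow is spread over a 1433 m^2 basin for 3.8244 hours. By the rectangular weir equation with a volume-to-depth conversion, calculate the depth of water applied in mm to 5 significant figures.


Approach: apply the rectangular weir equation with a volume-to-depth conversion, Q = (2/3)*Cd*L*sqrt(2g)*H^1.5; d = Q*t/A * 1000.
Step 1 — weir discharge:
  Q = (2/3)*0.610*1.3262*sqrt(2*9.81)*0.39586^1.5 = 0.5949898 m^3/s
Step 2 — volume: V = 0.5949898 * 3.8244*3600 = 8191.725 m^3
Step 3 — depth: d = V/A * 1000 = 8191.725/1433 * 1000 = 5716.5 mm
Therefore the depth of water applied = 5716.5 mm.


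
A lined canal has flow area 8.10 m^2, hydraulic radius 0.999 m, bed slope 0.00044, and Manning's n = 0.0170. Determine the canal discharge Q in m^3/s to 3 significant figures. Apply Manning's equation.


Approach: apply Manning's equation, Q = (1/n)*A*R^(2/3)*S^(1/2).
Q = (1/0.0170) * 8.10 * 0.999^(2/3) * 0.00044^(1/2) = 9.99 m^3/s
Therefore the canal discharge Q = 9.99 m^3/s.


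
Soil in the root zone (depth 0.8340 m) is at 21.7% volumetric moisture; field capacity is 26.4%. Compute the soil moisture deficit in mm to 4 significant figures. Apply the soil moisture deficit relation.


Approach: apply the soil moisture deficit relation, SMD = (FC - theta)/100 * depth * 1000.
SMD = (26.4 - 21.7)/100 * 0.8340 * 1000 = 39.20 mm
Therefore the soil moisture deficit = 39.20 mm.


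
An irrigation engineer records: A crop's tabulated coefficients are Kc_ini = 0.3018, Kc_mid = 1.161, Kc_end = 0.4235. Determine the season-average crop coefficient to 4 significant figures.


Approach: apply a simple seasonal average, Kc_avg = (Kc_ini + Kc_mid + Kc_end)/3.
Kc_avg = (0.3018 + 1.161 + 0.4235)/3 = 0.6288
Therefore the season-average crop coefficient = 0.6288.


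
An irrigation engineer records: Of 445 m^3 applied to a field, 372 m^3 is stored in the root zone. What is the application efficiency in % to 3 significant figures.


Approach: apply the application efficiency ratio, Ea = (stored/applied)*100.
Ea = (372/445)*100 = 83.6 %
Therefore the application efficiency = 83.6 %.


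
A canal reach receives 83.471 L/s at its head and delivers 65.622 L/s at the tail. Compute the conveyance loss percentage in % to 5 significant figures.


Approach: apply the conveyance loss ratio, loss% = ((Q_head - Q_tail)/Q_head)*100.
loss = ((83.471 - 65.622)/83.471)*100 = 21.383 %
Therefore the conveyance loss percentage = 21.383 %.


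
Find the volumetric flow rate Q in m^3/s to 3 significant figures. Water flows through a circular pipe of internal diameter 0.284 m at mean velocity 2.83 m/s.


Approach: apply the continuity equation for pipe flow, Q = A * v with A = pi*(D/2)^2.
A = pi*(0.284/2)^2 = 0.063347 m^2
Q = 0.063347 * 2.83 = 0.179 m^3/s
Therefore the volumetric flow rate Q = 0.179 m^3/s.


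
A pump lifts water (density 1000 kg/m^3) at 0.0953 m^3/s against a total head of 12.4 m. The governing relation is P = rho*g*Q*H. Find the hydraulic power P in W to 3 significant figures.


P = 1000 * 9.81 * 0.0953 * 12.4 = 11600 W
Therefore the hydraulic power P = 11600 W.


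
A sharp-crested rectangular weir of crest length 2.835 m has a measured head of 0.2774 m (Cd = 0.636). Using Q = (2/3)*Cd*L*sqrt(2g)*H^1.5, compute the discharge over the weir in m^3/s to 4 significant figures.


Q = (2/3)*0.636*2.835*sqrt(2*9.81)*0.2774^1.5 = 0.7779 m^3/s
Therefore the discharge over the weir = 0.7779 m^3/s.


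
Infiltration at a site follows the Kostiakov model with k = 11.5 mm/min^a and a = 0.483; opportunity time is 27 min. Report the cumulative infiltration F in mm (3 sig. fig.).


Approach: apply the Kostiakov infiltration equation, F = k*t^a.
F = 11.5 * 27^0.483 = 56.5 mm
Therefore the cumulative infiltration F = 56.5 mm.


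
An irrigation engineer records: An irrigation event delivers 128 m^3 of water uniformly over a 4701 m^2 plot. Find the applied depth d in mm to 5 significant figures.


Approach: apply depth from volume over area, d = (V/A)*1000.
d = (128 / 4701) * 1000 = 27.228 mm
Therefore the applied depth d = 27.228 mm.


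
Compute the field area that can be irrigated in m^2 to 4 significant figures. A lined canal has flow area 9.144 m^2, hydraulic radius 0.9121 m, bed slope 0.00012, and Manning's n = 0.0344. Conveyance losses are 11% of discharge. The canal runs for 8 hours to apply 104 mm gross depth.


Approach: apply Manning's equation with a conveyance and depth budget, Q = (1/n)*A*R^(2/3)*S^(1/2); Q_field = Q*(1-loss); Area = Q_field*t/(d/1000).
Step 1 — canal discharge (Manning's equation):
  Q = (1/0.0344) * 9.144 * 0.9121^(2/3) * 0.00012^(1/2) = 2.73861 m^3/s
Step 2 — delivered flow: Q_field = 2.73861*(1 - 11/100) = 2.43736 m^3/s
Step 3 — volume delivered: V = 2.43736 * 8*3600 = 70196.0 m^3
Step 4 — area served: A = V / (depth/1000) = 70196.0 / 0.104 = 675000 m^2
Therefore the field area that can be irrigated = 675000 m^2.


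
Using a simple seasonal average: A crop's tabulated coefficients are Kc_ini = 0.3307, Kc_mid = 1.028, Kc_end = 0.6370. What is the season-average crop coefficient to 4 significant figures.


Approach: apply a simple seasonal average, Kc_avg = (Kc_ini + Kc_mid + Kc_end)/3.
Kc_avg = (0.3307 + 1.028 + 0.6370)/3 = 0.6652
Therefore the season-average crop coefficient = 0.6652.


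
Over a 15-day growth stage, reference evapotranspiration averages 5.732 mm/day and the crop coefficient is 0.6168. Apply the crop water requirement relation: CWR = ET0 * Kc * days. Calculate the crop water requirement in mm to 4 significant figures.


CWR = 5.732 * 0.6168 * 15 = 53.03 mm
Therefore the crop water requirement = 53.03 mm.


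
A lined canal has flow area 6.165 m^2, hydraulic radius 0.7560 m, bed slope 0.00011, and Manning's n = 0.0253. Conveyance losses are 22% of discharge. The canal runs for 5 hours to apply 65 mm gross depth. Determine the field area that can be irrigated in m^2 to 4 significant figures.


Approach: apply Manning's equation with a conveyance and depth budget, Q = (1/n)*A*R^(2/3)*S^(1/2); Q_field = Q*(1-loss); Area = Q_field*t/(d/1000).
Step 1 — canal discharge (Manning's equation):
  Q = (1/0.0253) * 6.165 * 0.7560^(2/3) * 0.00011^(1/2) = 2.12092 m^3/s
Step 2 — delivered flow: Q_field = 2.12092*(1 - 22/100) = 1.65431 m^3/s
Step 3 — volume delivered: V = 1.65431 * 5*3600 = 29777.7 m^3
Step 4 — area served: A = V / (depth/1000) = 29777.7 / 0.065 = 458100 m^2
Therefore the field area that can be irrigated = 458100 m^2.


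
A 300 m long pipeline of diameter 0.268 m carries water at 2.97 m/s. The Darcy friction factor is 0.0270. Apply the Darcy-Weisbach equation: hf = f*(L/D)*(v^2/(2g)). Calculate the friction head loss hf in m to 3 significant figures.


hf = 0.0270 * (300/0.268) * (2.97^2 / (2*9.81))
hf = 13.6 m
Therefore the friction head loss hf = 13.6 m.


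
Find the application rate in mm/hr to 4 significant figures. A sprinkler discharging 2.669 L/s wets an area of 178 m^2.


Approach: apply the application rate relation, rate = (Q/A)*3600.
rate = (2.669 / 178) * 3600 = 53.98 mm/hr
Therefore the application rate = 53.98 mm/hr.


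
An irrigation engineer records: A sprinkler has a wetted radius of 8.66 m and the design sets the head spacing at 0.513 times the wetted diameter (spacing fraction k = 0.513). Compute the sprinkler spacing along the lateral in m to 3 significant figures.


Approach: apply the sprinkler spacing rule (spacing as a fraction of wetted diameter), S = k*(2*R).
S = 0.513 * (2 * 8.66) = 8.89 m
Therefore the sprinkler spacing along the lateral = 8.89 m.


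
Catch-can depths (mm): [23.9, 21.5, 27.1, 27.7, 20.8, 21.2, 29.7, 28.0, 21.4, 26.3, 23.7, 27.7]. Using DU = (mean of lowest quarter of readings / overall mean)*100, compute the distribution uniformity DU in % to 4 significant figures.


sorted lowest 3 of 12: [20.8, 21.2, 21.4] -> mean = 21.1333 mm
overall mean = 24.9167 mm
DU = (21.1333/24.9167)*100 = 84.82 %
Therefore the distribution uniformity DU = 84.82 %.


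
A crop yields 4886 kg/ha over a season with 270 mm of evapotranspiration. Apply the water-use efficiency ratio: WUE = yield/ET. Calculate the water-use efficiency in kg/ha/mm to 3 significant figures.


WUE = 4886 / 270 = 18.1 kg/ha/mm
Therefore the water-use efficiency = 18.1 kg/ha/mm.


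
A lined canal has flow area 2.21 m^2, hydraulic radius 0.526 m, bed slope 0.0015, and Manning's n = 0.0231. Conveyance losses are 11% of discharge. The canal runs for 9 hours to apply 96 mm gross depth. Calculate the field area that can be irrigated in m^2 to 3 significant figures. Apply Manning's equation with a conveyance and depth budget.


Approach: apply Manning's equation with a conveyance and depth budget, Q = (1/n)*A*R^(2/3)*S^(1/2); Q_field = Q*(1-loss); Area = Q_field*t/(d/1000).
Step 1 — canal discharge (Manning's equation):
  Q = (1/0.0231) * 2.21 * 0.526^(2/3) * 0.0015^(1/2) = 2.4144 m^3/s
Step 2 — delivered flow: Q_field = 2.4144*(1 - 11/100) = 2.1489 m^3/s
Step 3 — volume delivered: V = 2.1489 * 9*3600 = 69623 m^3
Step 4 — area served: A = V / (depth/1000) = 69623 / 0.096 = 725000 m^2
Therefore the field area that can be irrigated = 725000 m^2.


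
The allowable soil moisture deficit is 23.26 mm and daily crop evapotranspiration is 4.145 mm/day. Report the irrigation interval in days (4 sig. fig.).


Approach: apply the irrigation interval relation, interval = SMD / ETc.
interval = 23.26 / 4.145 = 5.612 days
Therefore the irrigation interval = 5.612 days.


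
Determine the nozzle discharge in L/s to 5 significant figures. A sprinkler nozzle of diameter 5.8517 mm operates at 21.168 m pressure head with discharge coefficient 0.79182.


Approach: apply the orifice equation, Q = Cd*A*sqrt(2*g*h), A = pi*(d/2)^2.
A = pi*(5.8517e-3/2)^2 = 2.689391e-05 m^2
Q = 0.79182 * 2.689391e-05 * sqrt(2*9.81*21.168) * 1000 = 0.43398 L/s
Therefore the nozzle discharge = 0.43398 L/s.


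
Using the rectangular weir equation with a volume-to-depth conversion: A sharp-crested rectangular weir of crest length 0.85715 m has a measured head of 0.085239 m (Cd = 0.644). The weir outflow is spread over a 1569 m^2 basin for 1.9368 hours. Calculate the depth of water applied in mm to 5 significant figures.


Approach: apply the rectangular weir equation with a volume-to-depth conversion, Q = (2/3)*Cd*L*sqrt(2g)*H^1.5; d = Q*t/A * 1000.
Step 1 — weir discharge:
  Q = (2/3)*0.644*0.85715*sqrt(2*9.81)*0.085239^1.5 = 0.04056565 m^3/s
Step 2 — volume: V = 0.04056565 * 1.9368*3600 = 282.8432 m^3
Step 3 — depth: d = V/A * 1000 = 282.8432/1569 * 1000 = 180.27 mm
Therefore the depth of water applied = 180.27 mm.


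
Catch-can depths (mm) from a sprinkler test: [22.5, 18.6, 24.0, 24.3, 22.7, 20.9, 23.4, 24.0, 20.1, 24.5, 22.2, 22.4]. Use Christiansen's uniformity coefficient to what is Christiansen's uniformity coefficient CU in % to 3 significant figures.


Approach: apply Christiansen's uniformity coefficient, CU = (1 - mean_abs_deviation/mean)*100.
mean = 22.467 mm
mean |d_i - mean| = 1.3556 mm
CU = (1 - 1.3556/22.467)*100 = 94.0 %
Therefore Christiansen's uniformity coefficient CU = 94.0 %.


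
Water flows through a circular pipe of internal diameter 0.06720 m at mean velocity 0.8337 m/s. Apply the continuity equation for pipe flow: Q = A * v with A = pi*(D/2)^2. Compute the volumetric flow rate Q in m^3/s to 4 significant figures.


A = pi*(0.06720/2)^2 = 0.00354673 m^2
Q = 0.00354673 * 0.8337 = 0.002957 m^3/s
Therefore the volumetric flow rate Q = 0.002957 m^3/s.


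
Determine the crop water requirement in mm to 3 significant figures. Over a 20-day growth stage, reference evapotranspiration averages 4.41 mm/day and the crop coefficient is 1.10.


Approach: apply the crop water requirement relation, CWR = ET0 * Kc * days.
CWR = 4.41 * 1.10 * 20 = 97.0 mm
Therefore the crop water requirement = 97.0 mm.


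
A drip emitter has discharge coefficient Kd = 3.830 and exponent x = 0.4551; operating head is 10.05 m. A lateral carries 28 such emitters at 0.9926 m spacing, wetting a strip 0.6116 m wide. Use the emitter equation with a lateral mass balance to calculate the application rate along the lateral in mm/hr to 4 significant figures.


Approach: apply the emitter equation with a lateral mass balance, q = Kd*h^x; Q = n*q; rate = Q/(n*spacing*width).
Step 1 — single emitter flow (q = Kd*h^x):
  q = 3.830 * 10.05^0.4551 = 10.9467 L/hr
Step 2 — total lateral flow: Q = 28 * 10.9467 = 306.509 L/hr
Step 3 — wetted area: A = 28 * 0.9926 * 0.6116 = 16.9981 m^2
Step 4 — application rate: Q/A = 306.509/16.9981 = 18.03 mm/hr
Therefore the application rate along the lateral = 18.03 mm/hr.


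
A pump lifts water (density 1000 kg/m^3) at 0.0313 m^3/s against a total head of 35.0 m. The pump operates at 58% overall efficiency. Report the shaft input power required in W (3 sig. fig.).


Approach: apply hydraulic power then efficiency conversion, P = rho*g*Q*H; P_in = P/eta.
Step 1 — hydraulic power (P = rho*g*Q*H):
  P = 1000 * 9.81 * 0.0313 * 35.0 = 10747 W
Step 2 — input power: P_in = P/eta = 10747 / 0.58 = 18500 W
Therefore the shaft input power required = 18500 W.


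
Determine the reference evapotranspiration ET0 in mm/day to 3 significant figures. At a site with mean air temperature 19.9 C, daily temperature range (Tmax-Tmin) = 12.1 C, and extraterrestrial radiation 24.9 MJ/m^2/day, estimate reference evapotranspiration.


Approach: apply the Hargreaves-Samani method, ET0 = 0.0023*(Tmean+17.8)*sqrt(Tmax-Tmin)*0.408*Ra.
ET0 = 0.0023*(19.9+17.8)*sqrt(12.1)*0.408*24.9 = 3.06 mm/day
Therefore the reference evapotranspiration ET0 = 3.06 mm/day.


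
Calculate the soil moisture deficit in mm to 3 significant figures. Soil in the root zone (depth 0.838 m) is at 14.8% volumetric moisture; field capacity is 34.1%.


Approach: apply the soil moisture deficit relation, SMD = (FC - theta)/100 * depth * 1000.
SMD = (34.1 - 14.8)/100 * 0.838 * 1000 = 162 mm
Therefore the soil moisture deficit = 162 mm.


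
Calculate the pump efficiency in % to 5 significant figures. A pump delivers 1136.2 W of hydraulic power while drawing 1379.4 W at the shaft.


Approach: apply the efficiency ratio, eta = (P_out/P_in)*100.
eta = (1136.2 / 1379.4) * 100 = 82.369 %
Therefore the pump efficiency = 82.369 %.


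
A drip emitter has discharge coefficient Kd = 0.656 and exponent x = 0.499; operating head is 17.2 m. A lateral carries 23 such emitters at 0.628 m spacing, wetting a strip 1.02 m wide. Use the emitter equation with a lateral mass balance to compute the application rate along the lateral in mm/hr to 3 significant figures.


Approach: apply the emitter equation with a lateral mass balance, q = Kd*h^x; Q = n*q; rate = Q/(n*spacing*width).
Step 1 — single emitter flow (q = Kd*h^x):
  q = 0.656 * 17.2^0.499 = 2.7129 L/hr
Step 2 — total lateral flow: Q = 23 * 2.7129 = 62.397 L/hr
Step 3 — wetted area: A = 23 * 0.628 * 1.02 = 14.733 m^2
Step 4 — application rate: Q/A = 62.397/14.733 = 4.24 mm/hr
Therefore the application rate along the lateral = 4.24 mm/hr.


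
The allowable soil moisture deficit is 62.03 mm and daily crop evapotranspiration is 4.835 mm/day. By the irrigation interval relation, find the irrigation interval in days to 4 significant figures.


Approach: apply the irrigation interval relation, interval = SMD / ETc.
interval = 62.03 / 4.835 = 12.83 days
Therefore the irrigation interval = 12.83 days.


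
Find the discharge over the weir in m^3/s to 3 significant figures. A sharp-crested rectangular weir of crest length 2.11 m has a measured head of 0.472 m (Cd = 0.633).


Approach: apply the rectangular weir equation, Q = (2/3)*Cd*L*sqrt(2g)*H^1.5.
Q = (2/3)*0.633*2.11*sqrt(2*9.81)*0.472^1.5 = 1.28 m^3/s
Therefore the discharge over the weir = 1.28 m^3/s.


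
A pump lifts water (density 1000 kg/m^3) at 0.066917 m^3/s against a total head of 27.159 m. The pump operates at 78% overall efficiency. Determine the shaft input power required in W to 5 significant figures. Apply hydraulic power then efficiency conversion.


Approach: apply hydraulic power then efficiency conversion, P = rho*g*Q*H; P_in = P/eta.
Step 1 — hydraulic power (P = rho*g*Q*H):
  P = 1000 * 9.81 * 0.066917 * 27.159 = 17828.68 W
Step 2 — input power: P_in = P/eta = 17828.68 / 0.78 = 22857 W
Therefore the shaft input power required = 22857 W.


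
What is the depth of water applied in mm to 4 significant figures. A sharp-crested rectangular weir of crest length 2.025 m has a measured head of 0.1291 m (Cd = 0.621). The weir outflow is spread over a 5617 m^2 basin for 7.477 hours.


Approach: apply the rectangular weir equation with a volume-to-depth conversion, Q = (2/3)*Cd*L*sqrt(2g)*H^1.5; d = Q*t/A * 1000.
Step 1 — weir discharge:
  Q = (2/3)*0.621*2.025*sqrt(2*9.81)*0.1291^1.5 = 0.172252 m^3/s
Step 2 — volume: V = 0.172252 * 7.477*3600 = 4636.54 m^3
Step 3 — depth: d = V/A * 1000 = 4636.54/5617 * 1000 = 825.4 mm
Therefore the depth of water applied = 825.4 mm.


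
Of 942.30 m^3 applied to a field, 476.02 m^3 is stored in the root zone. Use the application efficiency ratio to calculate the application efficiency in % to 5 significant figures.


Approach: apply the application efficiency ratio, Ea = (stored/applied)*100.
Ea = (476.02/942.30)*100 = 50.517 %
Therefore the application efficiency = 50.517 %.


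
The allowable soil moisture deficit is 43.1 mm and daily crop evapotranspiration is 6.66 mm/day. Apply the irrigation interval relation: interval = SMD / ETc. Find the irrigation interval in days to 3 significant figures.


interval = 43.1 / 6.66 = 6.47 days
Therefore the irrigation interval = 6.47 days.


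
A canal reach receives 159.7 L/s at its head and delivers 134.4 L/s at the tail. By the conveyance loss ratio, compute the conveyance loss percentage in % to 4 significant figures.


Approach: apply the conveyance loss ratio, loss% = ((Q_head - Q_tail)/Q_head)*100.
loss = ((159.7 - 134.4)/159.7)*100 = 15.84 %
Therefore the conveyance loss percentage = 15.84 %.


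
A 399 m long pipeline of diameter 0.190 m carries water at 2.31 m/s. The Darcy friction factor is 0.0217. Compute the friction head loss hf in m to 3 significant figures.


Approach: apply the Darcy-Weisbach equation, hf = f*(L/D)*(v^2/(2g)).
hf = 0.0217 * (399/0.190) * (2.31^2 / (2*9.81))
hf = 12.4 m
Therefore the friction head loss hf = 12.4 m.


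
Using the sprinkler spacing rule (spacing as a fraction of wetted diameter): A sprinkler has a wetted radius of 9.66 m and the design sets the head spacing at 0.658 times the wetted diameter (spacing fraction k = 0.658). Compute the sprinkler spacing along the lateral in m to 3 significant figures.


Approach: apply the sprinkler spacing rule (spacing as a fraction of wetted diameter), S = k*(2*R).
S = 0.658 * (2 * 9.66) = 12.7 m
Therefore the sprinkler spacing along the lateral = 12.7 m.


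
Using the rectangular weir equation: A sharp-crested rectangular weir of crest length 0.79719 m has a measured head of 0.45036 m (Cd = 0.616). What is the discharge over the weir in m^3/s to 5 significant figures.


Approach: apply the rectangular weir equation, Q = (2/3)*Cd*L*sqrt(2g)*H^1.5.
Q = (2/3)*0.616*0.79719*sqrt(2*9.81)*0.45036^1.5 = 0.43827 m^3/s
Therefore the discharge over the weir = 0.43827 m^3/s.


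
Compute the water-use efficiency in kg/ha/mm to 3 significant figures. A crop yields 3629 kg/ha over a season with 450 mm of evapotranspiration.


Approach: apply the water-use efficiency ratio, WUE = yield/ET.
WUE = 3629 / 450 = 8.06 kg/ha/mm
Therefore the water-use efficiency = 8.06 kg/ha/mm.


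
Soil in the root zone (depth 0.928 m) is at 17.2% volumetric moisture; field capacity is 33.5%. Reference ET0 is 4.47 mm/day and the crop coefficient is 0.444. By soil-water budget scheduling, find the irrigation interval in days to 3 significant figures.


Approach: apply soil-water budget scheduling, SMD = (FC-theta)/100*depth*1000; ETc = ET0*Kc; interval = SMD/ETc.
Step 1 — soil moisture deficit:
  SMD = (33.5 - 17.2)/100 * 0.928 * 1000 = 151.26 mm
Step 2 — daily crop ET (ETc = ET0*Kc):
  ETc = 4.47 * 0.444 = 1.9847 mm/day
Step 3 — irrigation interval (SMD/ETc):
  interval = 151.26 / 1.9847 = 76.2 days
Therefore the irrigation interval = 76.2 days.


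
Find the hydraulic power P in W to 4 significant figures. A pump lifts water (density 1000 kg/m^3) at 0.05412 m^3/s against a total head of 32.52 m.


Approach: apply the hydraulic power relation, P = rho*g*Q*H.
P = 1000 * 9.81 * 0.05412 * 32.52 = 17270 W
Therefore the hydraulic power P = 17270 W.


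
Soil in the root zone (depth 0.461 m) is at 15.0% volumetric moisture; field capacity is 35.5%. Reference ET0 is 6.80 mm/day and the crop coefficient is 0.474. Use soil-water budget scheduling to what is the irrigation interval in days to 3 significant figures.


Approach: apply soil-water budget scheduling, SMD = (FC-theta)/100*depth*1000; ETc = ET0*Kc; interval = SMD/ETc.
Step 1 — soil moisture deficit:
  SMD = (35.5 - 15.0)/100 * 0.461 * 1000 = 94.505 mm
Step 2 — daily crop ET (ETc = ET0*Kc):
  ETc = 6.80 * 0.474 = 3.2232 mm/day
Step 3 — irrigation interval (SMD/ETc):
  interval = 94.505 / 3.2232 = 29.3 days
Therefore the irrigation interval = 29.3 days.


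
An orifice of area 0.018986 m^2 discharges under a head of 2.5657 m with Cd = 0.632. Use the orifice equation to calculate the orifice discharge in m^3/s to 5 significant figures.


Approach: apply the orifice equation, Q = Cd*A*sqrt(2*g*h).
Q = 0.632 * 0.018986 * sqrt(2*9.81*2.5657) = 0.085134 m^3/s
Therefore the orifice discharge = 0.085134 m^3/s.


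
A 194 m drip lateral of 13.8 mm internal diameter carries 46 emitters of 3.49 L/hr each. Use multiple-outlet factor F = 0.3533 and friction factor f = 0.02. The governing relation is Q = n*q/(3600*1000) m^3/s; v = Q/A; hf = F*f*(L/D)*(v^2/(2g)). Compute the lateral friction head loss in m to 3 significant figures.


Q = 46*3.49/(3600*1000) = 4.4594e-05 m^3/s
A = pi*(13.8e-3/2)^2 = 1.4957e-04 m^2, so v = Q/A = 0.29815 m/s
hf = 0.3533*0.02*(194/0.0138)*(0.29815^2/(2*9.81)) = 0.450 m
Therefore the lateral friction head loss = 0.450 m.


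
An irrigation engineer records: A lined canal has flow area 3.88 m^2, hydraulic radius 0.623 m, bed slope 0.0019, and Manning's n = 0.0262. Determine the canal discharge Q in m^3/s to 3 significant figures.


Approach: apply Manning's equation, Q = (1/n)*A*R^(2/3)*S^(1/2).
Q = (1/0.0262) * 3.88 * 0.623^(2/3) * 0.0019^(1/2) = 4.71 m^3/s
Therefore the canal discharge Q = 4.71 m^3/s.


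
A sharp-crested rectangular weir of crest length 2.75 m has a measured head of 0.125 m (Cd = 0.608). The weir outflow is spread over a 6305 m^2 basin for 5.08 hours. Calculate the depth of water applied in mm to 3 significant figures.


Approach: apply the rectangular weir equation with a volume-to-depth conversion, Q = (2/3)*Cd*L*sqrt(2g)*H^1.5; d = Q*t/A * 1000.
Step 1 — weir discharge:
  Q = (2/3)*0.608*2.75*sqrt(2*9.81)*0.125^1.5 = 0.21820 m^3/s
Step 2 — volume: V = 0.21820 * 5.08*3600 = 3990.5 m^3
Step 3 — depth: d = V/A * 1000 = 3990.5/6305 * 1000 = 633 mm
Therefore the depth of water applied = 633 mm.


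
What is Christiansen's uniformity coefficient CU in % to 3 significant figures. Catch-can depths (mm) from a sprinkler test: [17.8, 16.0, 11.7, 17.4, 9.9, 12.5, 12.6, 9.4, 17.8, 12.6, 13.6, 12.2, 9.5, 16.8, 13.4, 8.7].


Approach: apply Christiansen's uniformity coefficient, CU = (1 - mean_abs_deviation/mean)*100.
mean = 13.244 mm
mean |d_i - mean| = 2.5117 mm
CU = (1 - 2.5117/13.244)*100 = 81.0 %
Therefore Christiansen's uniformity coefficient CU = 81.0 %.


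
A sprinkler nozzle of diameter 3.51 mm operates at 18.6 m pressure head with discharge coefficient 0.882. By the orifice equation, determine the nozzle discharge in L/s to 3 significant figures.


Approach: apply the orifice equation, Q = Cd*A*sqrt(2*g*h), A = pi*(d/2)^2.
A = pi*(3.51e-3/2)^2 = 9.6762e-06 m^2
Q = 0.882 * 9.6762e-06 * sqrt(2*9.81*18.6) * 1000 = 0.163 L/s
Therefore the nozzle discharge = 0.163 L/s.


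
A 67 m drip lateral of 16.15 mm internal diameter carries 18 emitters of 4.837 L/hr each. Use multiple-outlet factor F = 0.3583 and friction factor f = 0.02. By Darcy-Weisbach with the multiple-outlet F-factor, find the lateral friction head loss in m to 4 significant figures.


Approach: apply Darcy-Weisbach with the multiple-outlet F-factor, Q = n*q/(3600*1000) m^3/s; v = Q/A; hf = F*f*(L/D)*(v^2/(2g)).
Q = 18*4.837/(3600*1000) = 2.41850e-05 m^3/s
A = pi*(16.15e-3/2)^2 = 2.04850e-04 m^2, so v = Q/A = 0.118062 m/s
hf = 0.3583*0.02*(67/0.01615)*(0.118062^2/(2*9.81)) = 0.02112 m
Therefore the lateral friction head loss = 0.02112 m.


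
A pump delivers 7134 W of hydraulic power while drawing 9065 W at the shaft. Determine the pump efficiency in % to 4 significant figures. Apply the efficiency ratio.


Approach: apply the efficiency ratio, eta = (P_out/P_in)*100.
eta = (7134 / 9065) * 100 = 78.70 %
Therefore the pump efficiency = 78.70 %.


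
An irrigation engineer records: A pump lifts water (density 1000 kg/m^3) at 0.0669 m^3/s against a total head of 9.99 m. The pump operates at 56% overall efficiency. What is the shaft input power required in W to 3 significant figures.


Approach: apply hydraulic power then efficiency conversion, P = rho*g*Q*H; P_in = P/eta.
Step 1 — hydraulic power (P = rho*g*Q*H):
  P = 1000 * 9.81 * 0.0669 * 9.99 = 6556.3 W
Step 2 — input power: P_in = P/eta = 6556.3 / 0.56 = 11700 W
Therefore the shaft input power required = 11700 W.


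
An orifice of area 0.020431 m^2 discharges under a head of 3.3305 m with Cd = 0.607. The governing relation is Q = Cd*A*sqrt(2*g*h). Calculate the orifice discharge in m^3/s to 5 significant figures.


Q = 0.607 * 0.020431 * sqrt(2*9.81*3.3305) = 0.10025 m^3/s
Therefore the orifice discharge = 0.10025 m^3/s.


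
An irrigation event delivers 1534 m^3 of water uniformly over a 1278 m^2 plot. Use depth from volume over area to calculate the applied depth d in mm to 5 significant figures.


Approach: apply depth from volume over area, d = (V/A)*1000.
d = (1534 / 1278) * 1000 = 1200.3 mm
Therefore the applied depth d = 1200.3 mm.


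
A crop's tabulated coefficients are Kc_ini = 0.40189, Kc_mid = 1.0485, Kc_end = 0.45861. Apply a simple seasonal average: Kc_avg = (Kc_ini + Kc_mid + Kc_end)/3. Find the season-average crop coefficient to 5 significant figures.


Kc_avg = (0.40189 + 1.0485 + 0.45861)/3 = 0.63633
Therefore the season-average crop coefficient = 0.63633.


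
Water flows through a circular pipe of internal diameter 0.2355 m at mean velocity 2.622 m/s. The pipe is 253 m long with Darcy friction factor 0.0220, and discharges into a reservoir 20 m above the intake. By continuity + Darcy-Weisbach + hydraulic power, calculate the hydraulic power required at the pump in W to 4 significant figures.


Approach: apply continuity + Darcy-Weisbach + hydraulic power, Q = A*v; hf = f*(L/D)*(v^2/(2g)); H = static + hf; P = rho*g*Q*H.
Step 1 — flow rate (continuity, Q = A*v):
  A = pi*(0.2355/2)^2 = 0.0435584 m^2
  Q = 0.0435584 * 2.622 = 0.114210 m^3/s
Step 2 — friction head loss (Darcy-Weisbach):
  hf = 0.0220 * (253/0.2355) * (2.622^2 / (2*9.81))
  hf = 8.28168 m
Step 3 — total head: H = 20 + 8.28168 = 28.2817 m
Step 4 — hydraulic power (P = rho*g*Q*H):
  P = 1000 * 9.81 * 0.114210 * 28.2817 = 31690 W
Therefore the hydraulic power required at the pump = 31690 W.


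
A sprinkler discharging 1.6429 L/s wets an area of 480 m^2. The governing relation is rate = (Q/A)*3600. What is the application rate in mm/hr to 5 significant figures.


rate = (1.6429 / 480) * 3600 = 12.322 mm/hr
Therefore the application rate = 12.322 mm/hr.


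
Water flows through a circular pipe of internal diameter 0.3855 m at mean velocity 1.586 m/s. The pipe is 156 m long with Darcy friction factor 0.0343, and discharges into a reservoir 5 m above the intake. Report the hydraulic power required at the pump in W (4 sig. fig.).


Approach: apply continuity + Darcy-Weisbach + hydraulic power, Q = A*v; hf = f*(L/D)*(v^2/(2g)); H = static + hf; P = rho*g*Q*H.
Step 1 — flow rate (continuity, Q = A*v):
  A = pi*(0.3855/2)^2 = 0.116718 m^2
  Q = 0.116718 * 1.586 = 0.185115 m^3/s
Step 2 — friction head loss (Darcy-Weisbach):
  hf = 0.0343 * (156/0.3855) * (1.586^2 / (2*9.81))
  hf = 1.77952 m
Step 3 — total head: H = 5 + 1.77952 = 6.77952 m
Step 4 — hydraulic power (P = rho*g*Q*H):
  P = 1000 * 9.81 * 0.185115 * 6.77952 = 12310 W
Therefore the hydraulic power required at the pump = 12310 W.


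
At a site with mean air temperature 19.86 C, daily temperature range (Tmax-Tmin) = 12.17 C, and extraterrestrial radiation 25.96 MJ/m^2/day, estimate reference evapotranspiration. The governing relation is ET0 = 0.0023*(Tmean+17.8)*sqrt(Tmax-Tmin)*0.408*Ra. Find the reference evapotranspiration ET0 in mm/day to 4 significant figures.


ET0 = 0.0023*(19.86+17.8)*sqrt(12.17)*0.408*25.96 = 3.201 mm/day
Therefore the reference evapotranspiration ET0 = 3.201 mm/day.


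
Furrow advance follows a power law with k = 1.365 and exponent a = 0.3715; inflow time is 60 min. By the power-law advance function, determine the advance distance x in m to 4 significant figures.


Approach: apply the power-law advance function, x = k*t^a.
x = 1.365 * 60^0.3715 = 6.248 m
Therefore the advance distance x = 6.248 m.


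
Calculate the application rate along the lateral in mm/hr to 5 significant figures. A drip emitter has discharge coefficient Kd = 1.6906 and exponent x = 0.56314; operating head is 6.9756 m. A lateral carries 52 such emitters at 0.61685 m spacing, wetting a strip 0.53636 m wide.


Approach: apply the emitter equation with a lateral mass balance, q = Kd*h^x; Q = n*q; rate = Q/(n*spacing*width).
Step 1 — single emitter flow (q = Kd*h^x):
  q = 1.6906 * 6.9756^0.56314 = 5.047722 L/hr
Step 2 — total lateral flow: Q = 52 * 5.047722 = 262.4815 L/hr
Step 3 — wetted area: A = 52 * 0.61685 * 0.53636 = 17.20439 m^2
Step 4 — application rate: Q/A = 262.4815/17.20439 = 15.257 mm/hr
Therefore the application rate along the lateral = 15.257 mm/hr.


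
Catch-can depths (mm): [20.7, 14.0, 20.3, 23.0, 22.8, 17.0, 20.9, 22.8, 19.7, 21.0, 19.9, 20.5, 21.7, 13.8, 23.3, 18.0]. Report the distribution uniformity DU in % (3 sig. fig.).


Approach: apply the low-quarter distribution uniformity, DU = (mean of lowest quarter of readings / overall mean)*100.
sorted lowest 4 of 16: [13.8, 14.0, 17.0, 18.0] -> mean = 15.700 mm
overall mean = 19.962 mm
DU = (15.700/19.962)*100 = 78.6 %
Therefore the distribution uniformity DU = 78.6 %.


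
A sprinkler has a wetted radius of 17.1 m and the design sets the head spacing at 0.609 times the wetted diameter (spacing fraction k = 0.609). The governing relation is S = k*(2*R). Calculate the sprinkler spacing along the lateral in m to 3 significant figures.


S = 0.609 * (2 * 17.1) = 20.8 m
Therefore the sprinkler spacing along the lateral = 20.8 m.


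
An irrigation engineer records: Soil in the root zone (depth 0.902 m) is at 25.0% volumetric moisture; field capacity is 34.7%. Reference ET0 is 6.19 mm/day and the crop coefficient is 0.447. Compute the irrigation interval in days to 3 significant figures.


Approach: apply soil-water budget scheduling, SMD = (FC-theta)/100*depth*1000; ETc = ET0*Kc; interval = SMD/ETc.
Step 1 — soil moisture deficit:
  SMD = (34.7 - 25.0)/100 * 0.902 * 1000 = 87.494 mm
Step 2 — daily crop ET (ETc = ET0*Kc):
  ETc = 6.19 * 0.447 = 2.7669 mm/day
Step 3 — irrigation interval (SMD/ETc):
  interval = 87.494 / 2.7669 = 31.6 days
Therefore the irrigation interval = 31.6 days.


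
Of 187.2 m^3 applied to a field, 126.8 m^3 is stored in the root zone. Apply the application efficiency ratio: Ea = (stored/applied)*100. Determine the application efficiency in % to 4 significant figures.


Ea = (126.8/187.2)*100 = 67.74 %
Therefore the application efficiency = 67.74 %.


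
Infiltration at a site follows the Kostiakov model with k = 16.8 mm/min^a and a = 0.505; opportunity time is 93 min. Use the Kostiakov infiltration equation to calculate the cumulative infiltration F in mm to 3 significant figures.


Approach: apply the Kostiakov infiltration equation, F = k*t^a.
F = 16.8 * 93^0.505 = 166 mm
Therefore the cumulative infiltration F = 166 mm.
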